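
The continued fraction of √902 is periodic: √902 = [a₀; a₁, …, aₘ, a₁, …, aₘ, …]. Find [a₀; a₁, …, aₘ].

[30; 30, 60]

a₀ = ⌊√902⌋ = 30.
With m₀=0, d₀=1 and mₖ₊₁ = dₖaₖ − mₖ, dₖ₊₁ = (n − mₖ₊₁²)/dₖ, aₖ₊₁ = ⌊(a₀+mₖ₊₁)/dₖ₊₁⌋:
  k=1: m=30, d=2, a=30
  k=2: m=30, d=1, a=60
d=1 and a=2a₀=60 at k=2, so the next step gives (m, d) = (30, 2) again — its k=1 value — and the period has length 2.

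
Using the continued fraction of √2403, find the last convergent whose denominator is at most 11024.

√2403 = [49; 49, 98, …] (period length 2).
Convergents:
  p_0/q_0 = 49/1
  p_1/q_1 = 2402/49
  p_2/q_2 = 235445/4803
  p_3/q_3 = 11539207/235396
q_2 = 4803 ≤ 11024 < 235396 = q_3, so the answer is 235445/4803.

235445/4803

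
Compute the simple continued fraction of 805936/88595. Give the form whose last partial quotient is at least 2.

805936 = 9·88595 + 8581
88595 = 10·8581 + 2785
8581 = 3·2785 + 226
2785 = 12·226 + 73
226 = 3·73 + 7
73 = 10·7 + 3
7 = 2·3 + 1
3 = 3·1 + 0  (stop)
So 805936/88595 = [9; 10, 3, 12, 3, 10, 2, 3].

[9; 10, 3, 12, 3, 10, 2, 3]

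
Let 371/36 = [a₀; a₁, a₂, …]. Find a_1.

371 = 10·36 + 11   →  a_0 = 10
36 = 3·11 + 3   →  a_1 = 3

3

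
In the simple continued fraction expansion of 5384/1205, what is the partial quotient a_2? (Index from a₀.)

7

5384 = 4·1205 + 564   →  a_0 = 4
1205 = 2·564 + 77   →  a_1 = 2
564 = 7·77 + 25   →  a_2 = 7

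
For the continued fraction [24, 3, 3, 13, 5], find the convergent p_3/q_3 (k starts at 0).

3232/133

Using pₖ = aₖpₖ₋₁ + pₖ₋₂, qₖ = aₖqₖ₋₁ + qₖ₋₂ (with p₋₁=1, p₋₂=0, q₋₁=0, q₋₂=1):
  k=0: a=24, p=24, q=1
  k=1: a=3, p=73, q=3
  k=2: a=3, p=243, q=10
  k=3: a=13, p=3232, q=133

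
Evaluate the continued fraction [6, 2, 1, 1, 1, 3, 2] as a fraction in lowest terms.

421/66

Using pₖ = aₖpₖ₋₁ + pₖ₋₂ and qₖ = aₖqₖ₋₁ + qₖ₋₂:
  k=0: a=6, p=6, q=1
  k=1: a=2, p=13, q=2
  k=2: a=1, p=19, q=3
  k=3: a=1, p=32, q=5
  k=4: a=1, p=51, q=8
  k=5: a=3, p=185, q=29
  k=6: a=2, p=421, q=66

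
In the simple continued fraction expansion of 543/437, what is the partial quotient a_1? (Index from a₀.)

543 = 1·437 + 106   →  a_0 = 1
437 = 4·106 + 13   →  a_1 = 4

4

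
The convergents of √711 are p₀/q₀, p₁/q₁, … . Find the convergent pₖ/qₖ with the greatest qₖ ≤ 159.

4213/158

√711 = [26; 1, 1, 1, 52, …] (period length 4).
Convergents:
  p_0/q_0 = 26/1
  p_1/q_1 = 27/1
  p_2/q_2 = 53/2
  p_3/q_3 = 80/3
  p_4/q_4 = 4213/158
  p_5/q_5 = 4293/161
q_4 = 158 ≤ 159 < 161 = q_5, so the answer is 4213/158.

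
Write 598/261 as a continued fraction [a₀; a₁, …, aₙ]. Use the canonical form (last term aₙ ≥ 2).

598 = 2·261 + 76
261 = 3·76 + 33
76 = 2·33 + 10
33 = 3·10 + 3
10 = 3·3 + 1
3 = 3·1 + 0  (stop)
So 598/261 = [2; 3, 2, 3, 3, 3].

[2; 3, 2, 3, 3, 3]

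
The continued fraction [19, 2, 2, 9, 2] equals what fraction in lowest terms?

Using pₖ = aₖpₖ₋₁ + pₖ₋₂ and qₖ = aₖqₖ₋₁ + qₖ₋₂:
  k=0: a=19, p=19, q=1
  k=1: a=2, p=39, q=2
  k=2: a=2, p=97, q=5
  k=3: a=9, p=912, q=47
  k=4: a=2, p=1921, q=99

1921/99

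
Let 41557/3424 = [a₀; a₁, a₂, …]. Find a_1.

41557 = 12·3424 + 469   →  a_0 = 12
3424 = 7·469 + 141   →  a_1 = 7

7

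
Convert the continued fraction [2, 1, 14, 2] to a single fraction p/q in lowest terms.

Fold from the inside: start with 2/1.
  14 + 1/2 = 29/2
  1 + 2/29 = 31/29
  2 + 29/31 = 91/31

91/31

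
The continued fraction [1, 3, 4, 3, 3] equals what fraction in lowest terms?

182/139

Using pₖ = aₖpₖ₋₁ + pₖ₋₂ and qₖ = aₖqₖ₋₁ + qₖ₋₂:
  k=0: a=1, p=1, q=1
  k=1: a=3, p=4, q=3
  k=2: a=4, p=17, q=13
  k=3: a=3, p=55, q=42
  k=4: a=3, p=182, q=139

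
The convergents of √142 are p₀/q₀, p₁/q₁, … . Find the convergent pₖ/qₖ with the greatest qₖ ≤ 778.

3420/287

√142 = [11; 1, 10, 1, 22, …] (period length 4).
Convergents:
  p_0/q_0 = 11/1
  p_1/q_1 = 12/1
  p_2/q_2 = 131/11
  p_3/q_3 = 143/12
  p_4/q_4 = 3277/275
  p_5/q_5 = 3420/287
  p_6/q_6 = 37477/3145
q_5 = 287 ≤ 778 < 3145 = q_6, so the answer is 3420/287.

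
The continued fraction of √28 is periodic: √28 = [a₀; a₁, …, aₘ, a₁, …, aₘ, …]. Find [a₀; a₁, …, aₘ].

a₀ = ⌊√28⌋ = 5.
With m₀=0, d₀=1 and mₖ₊₁ = dₖaₖ − mₖ, dₖ₊₁ = (n − mₖ₊₁²)/dₖ, aₖ₊₁ = ⌊(a₀+mₖ₊₁)/dₖ₊₁⌋:
  k=1: m=5, d=3, a=3
  k=2: m=4, d=4, a=2
  k=3: m=4, d=3, a=3
  k=4: m=5, d=1, a=10
d=1 and a=2a₀=10 at k=4, so the next step gives (m, d) = (5, 3) again — its k=1 value — and the period has length 4.

[5; 3, 2, 3, 10]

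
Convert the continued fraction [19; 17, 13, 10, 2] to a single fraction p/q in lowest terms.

89499/4696

Using pₖ = aₖpₖ₋₁ + pₖ₋₂ and qₖ = aₖqₖ₋₁ + qₖ₋₂:
  k=0: a=19, p=19, q=1
  k=1: a=17, p=324, q=17
  k=2: a=13, p=4231, q=222
  k=3: a=10, p=42634, q=2237
  k=4: a=2, p=89499, q=4696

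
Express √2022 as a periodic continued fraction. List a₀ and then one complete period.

a₀ = ⌊√2022⌋ = 44.

[44; 1, 28, 1, 88]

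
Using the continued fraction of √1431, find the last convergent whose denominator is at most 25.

227/6

√1431 = [37; 1, 4, 1, 4, 1, 74, …] (period length 6).
Convergents:
  p_0/q_0 = 37/1
  p_1/q_1 = 38/1
  p_2/q_2 = 189/5
  p_3/q_3 = 227/6
  p_4/q_4 = 1097/29
q_3 = 6 ≤ 25 < 29 = q_4, so the answer is 227/6.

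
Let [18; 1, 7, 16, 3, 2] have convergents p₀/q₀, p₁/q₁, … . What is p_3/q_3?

2435/129

Using pₖ = aₖpₖ₋₁ + pₖ₋₂, qₖ = aₖqₖ₋₁ + qₖ₋₂ (with p₋₁=1, p₋₂=0, q₋₁=0, q₋₂=1):
  k=0: a=18, p=18, q=1
  k=1: a=1, p=19, q=1
  k=2: a=7, p=151, q=8
  k=3: a=16, p=2435, q=129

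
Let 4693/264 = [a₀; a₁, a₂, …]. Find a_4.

9

4693 = 17·264 + 205   →  a_0 = 17
264 = 1·205 + 59   →  a_1 = 1
205 = 3·59 + 28   →  a_2 = 3
59 = 2·28 + 3   →  a_3 = 2
28 = 9·3 + 1   →  a_4 = 9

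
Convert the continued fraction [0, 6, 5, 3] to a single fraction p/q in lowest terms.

Using pₖ = aₖpₖ₋₁ + pₖ₋₂ and qₖ = aₖqₖ₋₁ + qₖ₋₂:
  k=0: a=0, p=0, q=1
  k=1: a=6, p=1, q=6
  k=2: a=5, p=5, q=31
  k=3: a=3, p=16, q=99

16/99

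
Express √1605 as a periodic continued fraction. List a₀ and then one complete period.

a₀ = ⌊√1605⌋ = 40.
With m₀=0, d₀=1 and mₖ₊₁ = dₖaₖ − mₖ, dₖ₊₁ = (n − mₖ₊₁²)/dₖ, aₖ₊₁ = ⌊(a₀+mₖ₊₁)/dₖ₊₁⌋:
  k=1: m=40, d=5, a=16
  k=2: m=40, d=1, a=80
d=1 and a=2a₀=80 at k=2, so the next step gives (m, d) = (40, 5) again — its k=1 value — and the period has length 2.

[40; 16, 80]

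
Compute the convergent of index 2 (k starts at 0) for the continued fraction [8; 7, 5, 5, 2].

Using pₖ = aₖpₖ₋₁ + pₖ₋₂, qₖ = aₖqₖ₋₁ + qₖ₋₂ (with p₋₁=1, p₋₂=0, q₋₁=0, q₋₂=1):
  k=0: a=8, p=8, q=1
  k=1: a=7, p=57, q=7
  k=2: a=5, p=293, q=36

293/36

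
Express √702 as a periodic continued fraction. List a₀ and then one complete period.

[26; 2, 52]

a₀ = ⌊√702⌋ = 26.
With m₀=0, d₀=1 and mₖ₊₁ = dₖaₖ − mₖ, dₖ₊₁ = (n − mₖ₊₁²)/dₖ, aₖ₊₁ = ⌊(a₀+mₖ₊₁)/dₖ₊₁⌋:
  k=1: m=26, d=26, a=2
  k=2: m=26, d=1, a=52
d=1 and a=2a₀=52 at k=2, so the next step gives (m, d) = (26, 26) again — its k=1 value — and the period has length 2.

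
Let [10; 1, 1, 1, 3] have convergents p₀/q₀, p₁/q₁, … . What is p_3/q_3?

32/3

Using pₖ = aₖpₖ₋₁ + pₖ₋₂, qₖ = aₖqₖ₋₁ + qₖ₋₂ (with p₋₁=1, p₋₂=0, q₋₁=0, q₋₂=1):
  k=0: a=10, p=10, q=1
  k=1: a=1, p=11, q=1
  k=2: a=1, p=21, q=2
  k=3: a=1, p=32, q=3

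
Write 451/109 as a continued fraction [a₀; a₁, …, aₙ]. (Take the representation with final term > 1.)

451 = 4·109 + 15
109 = 7·15 + 4
15 = 3·4 + 3
4 = 1·3 + 1
3 = 3·1 + 0  (stop)
So 451/109 = [4; 7, 3, 1, 3].

[4; 7, 3, 1, 3]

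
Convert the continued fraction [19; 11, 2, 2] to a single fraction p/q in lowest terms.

1088/57

Fold from the inside: start with 2/1.
  2 + 1/2 = 5/2
  11 + 2/5 = 57/5
  19 + 5/57 = 1088/57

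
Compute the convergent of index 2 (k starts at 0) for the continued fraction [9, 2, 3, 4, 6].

Using pₖ = aₖpₖ₋₁ + pₖ₋₂, qₖ = aₖqₖ₋₁ + qₖ₋₂ (with p₋₁=1, p₋₂=0, q₋₁=0, q₋₂=1):
  k=0: a=9, p=9, q=1
  k=1: a=2, p=19, q=2
  k=2: a=3, p=66, q=7

66/7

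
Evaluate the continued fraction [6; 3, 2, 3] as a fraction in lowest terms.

151/24

Using pₖ = aₖpₖ₋₁ + pₖ₋₂ and qₖ = aₖqₖ₋₁ + qₖ₋₂:
  k=0: a=6, p=6, q=1
  k=1: a=3, p=19, q=3
  k=2: a=2, p=44, q=7
  k=3: a=3, p=151, q=24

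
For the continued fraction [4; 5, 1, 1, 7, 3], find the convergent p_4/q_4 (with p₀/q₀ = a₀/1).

Using pₖ = aₖpₖ₋₁ + pₖ₋₂, qₖ = aₖqₖ₋₁ + qₖ₋₂ (with p₋₁=1, p₋₂=0, q₋₁=0, q₋₂=1):
  k=0: a=4, p=4, q=1
  k=1: a=5, p=21, q=5
  k=2: a=1, p=25, q=6
  k=3: a=1, p=46, q=11
  k=4: a=7, p=347, q=83

347/83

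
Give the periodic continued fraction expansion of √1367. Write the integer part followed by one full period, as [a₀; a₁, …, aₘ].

a₀ = ⌊√1367⌋ = 36.
With m₀=0, d₀=1 and mₖ₊₁ = dₖaₖ − mₖ, dₖ₊₁ = (n − mₖ₊₁²)/dₖ, aₖ₊₁ = ⌊(a₀+mₖ₊₁)/dₖ₊₁⌋:
  k=1: m=36, d=71, a=1
  k=2: m=35, d=2, a=35
  k=3: m=35, d=71, a=1
  k=4: m=36, d=1, a=72
d=1 and a=2a₀=72 at k=4, so the next step gives (m, d) = (36, 71) again — its k=1 value — and the period has length 4.

[36; 1, 35, 1, 72]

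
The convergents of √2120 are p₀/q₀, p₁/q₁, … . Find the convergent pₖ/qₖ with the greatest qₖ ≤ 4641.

√2120 = [46; 23, 92, …] (period length 2).
Convergents:
  p_0/q_0 = 46/1
  p_1/q_1 = 1059/23
  p_2/q_2 = 97474/2117
  p_3/q_3 = 2242961/48714
q_2 = 2117 ≤ 4641 < 48714 = q_3, so the answer is 97474/2117.

97474/2117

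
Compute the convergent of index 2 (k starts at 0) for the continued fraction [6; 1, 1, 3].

13/2

Using pₖ = aₖpₖ₋₁ + pₖ₋₂, qₖ = aₖqₖ₋₁ + qₖ₋₂ (with p₋₁=1, p₋₂=0, q₋₁=0, q₋₂=1):
  k=0: a=6, p=6, q=1
  k=1: a=1, p=7, q=1
  k=2: a=1, p=13, q=2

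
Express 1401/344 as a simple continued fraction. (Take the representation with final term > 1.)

1401 = 4·344 + 25
344 = 13·25 + 19
25 = 1·19 + 6
19 = 3·6 + 1
6 = 6·1 + 0  (stop)
So 1401/344 = [4; 13, 1, 3, 6].

[4; 13, 1, 3, 6]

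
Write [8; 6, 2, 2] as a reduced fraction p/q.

Using pₖ = aₖpₖ₋₁ + pₖ₋₂ and qₖ = aₖqₖ₋₁ + qₖ₋₂:
  k=0: a=8, p=8, q=1
  k=1: a=6, p=49, q=6
  k=2: a=2, p=106, q=13
  k=3: a=2, p=261, q=32

261/32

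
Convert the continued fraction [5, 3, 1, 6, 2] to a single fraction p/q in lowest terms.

Fold from the inside: start with 2/1.
  6 + 1/2 = 13/2
  1 + 2/13 = 15/13
  3 + 13/15 = 58/15
  5 + 15/58 = 305/58

305/58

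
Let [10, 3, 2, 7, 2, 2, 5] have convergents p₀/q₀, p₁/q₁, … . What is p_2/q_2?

Using pₖ = aₖpₖ₋₁ + pₖ₋₂, qₖ = aₖqₖ₋₁ + qₖ₋₂ (with p₋₁=1, p₋₂=0, q₋₁=0, q₋₂=1):
  k=0: a=10, p=10, q=1
  k=1: a=3, p=31, q=3
  k=2: a=2, p=72, q=7

72/7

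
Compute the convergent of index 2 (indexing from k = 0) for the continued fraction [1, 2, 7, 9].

22/15

Using pₖ = aₖpₖ₋₁ + pₖ₋₂, qₖ = aₖqₖ₋₁ + qₖ₋₂ (with p₋₁=1, p₋₂=0, q₋₁=0, q₋₂=1):
  k=0: a=1, p=1, q=1
  k=1: a=2, p=3, q=2
  k=2: a=7, p=22, q=15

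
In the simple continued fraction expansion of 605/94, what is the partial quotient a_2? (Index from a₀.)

605 = 6·94 + 41   →  a_0 = 6
94 = 2·41 + 12   →  a_1 = 2
41 = 3·12 + 5   →  a_2 = 3

3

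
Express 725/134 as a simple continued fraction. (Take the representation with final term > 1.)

[5; 2, 2, 3, 2, 3]

725 = 5*134 + 55
134 = 2*55 + 24
55 = 2*24 + 7
24 = 3*7 + 3
7 = 2*3 + 1
3 = 3*1 + 0  (stop)
So 725/134 = [5; 2, 2, 3, 2, 3].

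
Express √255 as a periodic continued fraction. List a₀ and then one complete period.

[15; 1, 30]

a₀ = ⌊√255⌋ = 15.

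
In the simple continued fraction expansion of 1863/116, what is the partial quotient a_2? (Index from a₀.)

1863 = 16·116 + 7   →  a_0 = 16
116 = 16·7 + 4   →  a_1 = 16
7 = 1·4 + 3   →  a_2 = 1

1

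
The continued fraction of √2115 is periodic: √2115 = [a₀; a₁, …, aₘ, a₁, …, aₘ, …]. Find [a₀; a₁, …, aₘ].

a₀ = ⌊√2115⌋ = 45.
With m₀=0, d₀=1 and mₖ₊₁ = dₖaₖ − mₖ, dₖ₊₁ = (n − mₖ₊₁²)/dₖ, aₖ₊₁ = ⌊(a₀+mₖ₊₁)/dₖ₊₁⌋:
  k=1: m=45, d=90, a=1
  k=2: m=45, d=1, a=90
d=1 and a=2a₀=90 at k=2, so the next step gives (m, d) = (45, 90) again — its k=1 value — and the period has length 2.

[45; 1, 90]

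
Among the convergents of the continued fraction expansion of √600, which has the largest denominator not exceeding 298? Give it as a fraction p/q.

4801/196

√600 = [24; 2, 48, …] (period length 2).
Convergents:
  p_0/q_0 = 24/1
  p_1/q_1 = 49/2
  p_2/q_2 = 2376/97
  p_3/q_3 = 4801/196
  p_4/q_4 = 232824/9505
q_3 = 196 ≤ 298 < 9505 = q_4, so the answer is 4801/196.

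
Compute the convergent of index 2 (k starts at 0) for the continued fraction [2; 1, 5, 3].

Using pₖ = aₖpₖ₋₁ + pₖ₋₂, qₖ = aₖqₖ₋₁ + qₖ₋₂ (with p₋₁=1, p₋₂=0, q₋₁=0, q₋₂=1):
  k=0: a=2, p=2, q=1
  k=1: a=1, p=3, q=1
  k=2: a=5, p=17, q=6

17/6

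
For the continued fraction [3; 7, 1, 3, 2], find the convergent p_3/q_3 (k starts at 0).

Using pₖ = aₖpₖ₋₁ + pₖ₋₂, qₖ = aₖqₖ₋₁ + qₖ₋₂ (with p₋₁=1, p₋₂=0, q₋₁=0, q₋₂=1):
  k=0: a=3, p=3, q=1
  k=1: a=7, p=22, q=7
  k=2: a=1, p=25, q=8
  k=3: a=3, p=97, q=31

97/31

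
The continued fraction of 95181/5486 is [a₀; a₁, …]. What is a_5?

3

95181 = 17·5486 + 1919   →  a_0 = 17
5486 = 2·1919 + 1648   →  a_1 = 2
1919 = 1·1648 + 271   →  a_2 = 1
1648 = 6·271 + 22   →  a_3 = 6
271 = 12·22 + 7   →  a_4 = 12
22 = 3·7 + 1   →  a_5 = 3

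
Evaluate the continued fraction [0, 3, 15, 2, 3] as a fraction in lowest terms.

108/331

Fold from the inside: start with 3/1.
  2 + 1/3 = 7/3
  15 + 3/7 = 108/7
  3 + 7/108 = 331/108
  0 + 108/331 = 108/331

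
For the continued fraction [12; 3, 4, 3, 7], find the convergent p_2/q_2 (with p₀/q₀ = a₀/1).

Using pₖ = aₖpₖ₋₁ + pₖ₋₂, qₖ = aₖqₖ₋₁ + qₖ₋₂ (with p₋₁=1, p₋₂=0, q₋₁=0, q₋₂=1):
  k=0: a=12, p=12, q=1
  k=1: a=3, p=37, q=3
  k=2: a=4, p=160, q=13

160/13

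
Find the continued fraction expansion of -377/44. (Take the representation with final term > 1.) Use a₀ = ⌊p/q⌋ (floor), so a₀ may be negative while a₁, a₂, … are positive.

-377 = -9·44 + 19
44 = 2·19 + 6
19 = 3·6 + 1
6 = 6·1 + 0  (stop)
So -377/44 = [-9; 2, 3, 6].

[-9; 2, 3, 6]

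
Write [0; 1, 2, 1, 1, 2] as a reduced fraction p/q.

Using pₖ = aₖpₖ₋₁ + pₖ₋₂ and qₖ = aₖqₖ₋₁ + qₖ₋₂:
  k=0: a=0, p=0, q=1
  k=1: a=1, p=1, q=1
  k=2: a=2, p=2, q=3
  k=3: a=1, p=3, q=4
  k=4: a=1, p=5, q=7
  k=5: a=2, p=13, q=18

13/18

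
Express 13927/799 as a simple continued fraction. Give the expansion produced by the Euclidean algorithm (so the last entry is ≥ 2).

13927 = 17·799 + 344
799 = 2·344 + 111
344 = 3·111 + 11
111 = 10·11 + 1
11 = 11·1 + 0  (stop)
So 13927/799 = [17; 2, 3, 10, 11].

[17; 2, 3, 10, 11]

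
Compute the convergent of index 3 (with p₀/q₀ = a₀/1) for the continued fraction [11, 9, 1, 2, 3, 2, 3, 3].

322/29

Using pₖ = aₖpₖ₋₁ + pₖ₋₂, qₖ = aₖqₖ₋₁ + qₖ₋₂ (with p₋₁=1, p₋₂=0, q₋₁=0, q₋₂=1):
  k=0: a=11, p=11, q=1
  k=1: a=9, p=100, q=9
  k=2: a=1, p=111, q=10
  k=3: a=2, p=322, q=29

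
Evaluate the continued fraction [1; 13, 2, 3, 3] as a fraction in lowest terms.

332/309

Using pₖ = aₖpₖ₋₁ + pₖ₋₂ and qₖ = aₖqₖ₋₁ + qₖ₋₂:
  k=0: a=1, p=1, q=1
  k=1: a=13, p=14, q=13
  k=2: a=2, p=29, q=27
  k=3: a=3, p=101, q=94
  k=4: a=3, p=332, q=309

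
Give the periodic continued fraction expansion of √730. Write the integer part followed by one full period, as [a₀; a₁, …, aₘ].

[27; 54]

a₀ = ⌊√730⌋ = 27.
With m₀=0, d₀=1 and mₖ₊₁ = dₖaₖ − mₖ, dₖ₊₁ = (n − mₖ₊₁²)/dₖ, aₖ₊₁ = ⌊(a₀+mₖ₊₁)/dₖ₊₁⌋:
  k=1: m=27, d=1, a=54
d=1 and a=2a₀=54 at k=1, so the next step gives (m, d) = (27, 1) again — its k=1 value — and the period has length 1.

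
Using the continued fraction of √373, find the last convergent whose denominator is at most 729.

√373 = [19; 3, 5, 5, 3, 38, …] (period length 5).
Convergents:
  p_0/q_0 = 19/1
  p_1/q_1 = 58/3
  p_2/q_2 = 309/16
  p_3/q_3 = 1603/83
  p_4/q_4 = 5118/265
  p_5/q_5 = 196087/10153
q_4 = 265 ≤ 729 < 10153 = q_5, so the answer is 5118/265.

5118/265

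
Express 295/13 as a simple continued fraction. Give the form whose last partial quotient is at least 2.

[22; 1, 2, 4]

295 = 22*13 + 9
13 = 1*9 + 4
9 = 2*4 + 1
4 = 4*1 + 0  (stop)
So 295/13 = [22; 1, 2, 4].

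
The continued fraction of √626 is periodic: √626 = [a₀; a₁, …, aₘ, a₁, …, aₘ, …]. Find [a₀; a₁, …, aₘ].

[25; 50]

a₀ = ⌊√626⌋ = 25.
With m₀=0, d₀=1 and mₖ₊₁ = dₖaₖ − mₖ, dₖ₊₁ = (n − mₖ₊₁²)/dₖ, aₖ₊₁ = ⌊(a₀+mₖ₊₁)/dₖ₊₁⌋:
  k=1: m=25, d=1, a=50
d=1 and a=2a₀=50 at k=1, so the next step gives (m, d) = (25, 1) again — its k=1 value — and the period has length 1.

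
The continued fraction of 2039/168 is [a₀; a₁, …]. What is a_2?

2039 = 12·168 + 23   →  a_0 = 12
168 = 7·23 + 7   →  a_1 = 7
23 = 3·7 + 2   →  a_2 = 3

3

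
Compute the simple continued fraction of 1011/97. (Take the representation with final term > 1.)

1011 = 10×97 + 41
97 = 2×41 + 15
41 = 2×15 + 11
15 = 1×11 + 4
11 = 2×4 + 3
4 = 1×3 + 1
3 = 3×1 + 0  (stop)
So 1011/97 = [10; 2, 2, 1, 2, 1, 3].

[10; 2, 2, 1, 2, 1, 3]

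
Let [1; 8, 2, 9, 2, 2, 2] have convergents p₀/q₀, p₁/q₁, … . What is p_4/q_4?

Using pₖ = aₖpₖ₋₁ + pₖ₋₂, qₖ = aₖqₖ₋₁ + qₖ₋₂ (with p₋₁=1, p₋₂=0, q₋₁=0, q₋₂=1):
  k=0: a=1, p=1, q=1
  k=1: a=8, p=9, q=8
  k=2: a=2, p=19, q=17
  k=3: a=9, p=180, q=161
  k=4: a=2, p=379, q=339

379/339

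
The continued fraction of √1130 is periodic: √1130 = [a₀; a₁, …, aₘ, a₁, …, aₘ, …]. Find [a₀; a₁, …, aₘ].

[33; 1, 1, 1, 1, 1, 1, 66]

a₀ = ⌊√1130⌋ = 33.
With m₀=0, d₀=1 and mₖ₊₁ = dₖaₖ − mₖ, dₖ₊₁ = (n − mₖ₊₁²)/dₖ, aₖ₊₁ = ⌊(a₀+mₖ₊₁)/dₖ₊₁⌋:
  k=1: m=33, d=41, a=1
  k=2: m=8, d=26, a=1
  k=3: m=18, d=31, a=1
  k=4: m=13, d=31, a=1
  k=5: m=18, d=26, a=1
  k=6: m=8, d=41, a=1
  k=7: m=33, d=1, a=66
d=1 and a=2a₀=66 at k=7, so the next step gives (m, d) = (33, 41) again — its k=1 value — and the period has length 7.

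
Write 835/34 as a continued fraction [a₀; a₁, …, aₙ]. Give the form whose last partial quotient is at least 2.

835 = 24*34 + 19
34 = 1*19 + 15
19 = 1*15 + 4
15 = 3*4 + 3
4 = 1*3 + 1
3 = 3*1 + 0  (stop)
So 835/34 = [24; 1, 1, 3, 1, 3].

[24; 1, 1, 3, 1, 3]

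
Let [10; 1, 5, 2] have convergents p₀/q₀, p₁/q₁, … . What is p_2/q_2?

Using pₖ = aₖpₖ₋₁ + pₖ₋₂, qₖ = aₖqₖ₋₁ + qₖ₋₂ (with p₋₁=1, p₋₂=0, q₋₁=0, q₋₂=1):
  k=0: a=10, p=10, q=1
  k=1: a=1, p=11, q=1
  k=2: a=5, p=65, q=6

65/6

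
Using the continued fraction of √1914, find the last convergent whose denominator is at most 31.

175/4

√1914 = [43; 1, 2, 1, 86, …] (period length 4).
Convergents:
  p_0/q_0 = 43/1
  p_1/q_1 = 44/1
  p_2/q_2 = 131/3
  p_3/q_3 = 175/4
  p_4/q_4 = 15181/347
q_3 = 4 ≤ 31 < 347 = q_4, so the answer is 175/4.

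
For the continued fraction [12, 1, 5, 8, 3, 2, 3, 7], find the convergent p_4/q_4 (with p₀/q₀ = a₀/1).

Using pₖ = aₖpₖ₋₁ + pₖ₋₂, qₖ = aₖqₖ₋₁ + qₖ₋₂ (with p₋₁=1, p₋₂=0, q₋₁=0, q₋₂=1):
  k=0: a=12, p=12, q=1
  k=1: a=1, p=13, q=1
  k=2: a=5, p=77, q=6
  k=3: a=8, p=629, q=49
  k=4: a=3, p=1964, q=153

1964/153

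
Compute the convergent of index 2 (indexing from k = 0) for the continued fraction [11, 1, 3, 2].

Using pₖ = aₖpₖ₋₁ + pₖ₋₂, qₖ = aₖqₖ₋₁ + qₖ₋₂ (with p₋₁=1, p₋₂=0, q₋₁=0, q₋₂=1):
  k=0: a=11, p=11, q=1
  k=1: a=1, p=12, q=1
  k=2: a=3, p=47, q=4

47/4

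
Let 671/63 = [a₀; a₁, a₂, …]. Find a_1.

671 = 10·63 + 41   →  a_0 = 10
63 = 1·41 + 22   →  a_1 = 1

1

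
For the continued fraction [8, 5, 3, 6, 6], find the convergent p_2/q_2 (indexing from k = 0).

Using pₖ = aₖpₖ₋₁ + pₖ₋₂, qₖ = aₖqₖ₋₁ + qₖ₋₂ (with p₋₁=1, p₋₂=0, q₋₁=0, q₋₂=1):
  k=0: a=8, p=8, q=1
  k=1: a=5, p=41, q=5
  k=2: a=3, p=131, q=16

131/16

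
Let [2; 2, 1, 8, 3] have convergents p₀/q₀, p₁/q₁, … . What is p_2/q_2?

Using pₖ = aₖpₖ₋₁ + pₖ₋₂, qₖ = aₖqₖ₋₁ + qₖ₋₂ (with p₋₁=1, p₋₂=0, q₋₁=0, q₋₂=1):
  k=0: a=2, p=2, q=1
  k=1: a=2, p=5, q=2
  k=2: a=1, p=7, q=3

7/3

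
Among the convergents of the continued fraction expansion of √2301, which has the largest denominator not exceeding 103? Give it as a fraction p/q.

1535/32

√2301 = [47; 1, 30, 1, 94, …] (period length 4).
Convergents:
  p_0/q_0 = 47/1
  p_1/q_1 = 48/1
  p_2/q_2 = 1487/31
  p_3/q_3 = 1535/32
  p_4/q_4 = 145777/3039
q_3 = 32 ≤ 103 < 3039 = q_4, so the answer is 1535/32.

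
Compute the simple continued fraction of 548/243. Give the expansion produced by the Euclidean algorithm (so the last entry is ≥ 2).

[2; 3, 1, 11, 2, 2]

548 = 2·243 + 62
243 = 3·62 + 57
62 = 1·57 + 5
57 = 11·5 + 2
5 = 2·2 + 1
2 = 2·1 + 0  (stop)
So 548/243 = [2; 3, 1, 11, 2, 2].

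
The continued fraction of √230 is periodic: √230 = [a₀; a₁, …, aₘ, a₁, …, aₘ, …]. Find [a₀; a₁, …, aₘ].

a₀ = ⌊√230⌋ = 15.
With m₀=0, d₀=1 and mₖ₊₁ = dₖaₖ − mₖ, dₖ₊₁ = (n − mₖ₊₁²)/dₖ, aₖ₊₁ = ⌊(a₀+mₖ₊₁)/dₖ₊₁⌋:
  k=1: m=15, d=5, a=6
  k=2: m=15, d=1, a=30
d=1 and a=2a₀=30 at k=2, so the next step gives (m, d) = (15, 5) again — its k=1 value — and the period has length 2.

[15; 6, 30]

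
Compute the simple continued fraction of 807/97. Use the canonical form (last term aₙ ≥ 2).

807 = 8·97 + 31
97 = 3·31 + 4
31 = 7·4 + 3
4 = 1·3 + 1
3 = 3·1 + 0  (stop)
So 807/97 = [8; 3, 7, 1, 3].

[8; 3, 7, 1, 3]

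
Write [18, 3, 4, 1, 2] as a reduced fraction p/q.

824/45

Using pₖ = aₖpₖ₋₁ + pₖ₋₂ and qₖ = aₖqₖ₋₁ + qₖ₋₂:
  k=0: a=18, p=18, q=1
  k=1: a=3, p=55, q=3
  k=2: a=4, p=238, q=13
  k=3: a=1, p=293, q=16
  k=4: a=2, p=824, q=45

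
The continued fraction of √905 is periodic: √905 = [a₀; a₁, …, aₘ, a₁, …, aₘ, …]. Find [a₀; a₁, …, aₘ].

a₀ = ⌊√905⌋ = 30.
With m₀=0, d₀=1 and mₖ₊₁ = dₖaₖ − mₖ, dₖ₊₁ = (n − mₖ₊₁²)/dₖ, aₖ₊₁ = ⌊(a₀+mₖ₊₁)/dₖ₊₁⌋:
  k=1: m=30, d=5, a=12
  k=2: m=30, d=1, a=60
d=1 and a=2a₀=60 at k=2, so the next step gives (m, d) = (30, 5) again — its k=1 value — and the period has length 2.

[30; 12, 60]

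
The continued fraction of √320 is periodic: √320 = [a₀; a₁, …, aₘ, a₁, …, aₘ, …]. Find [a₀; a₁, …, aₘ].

a₀ = ⌊√320⌋ = 17.

[17; 1, 7, 1, 34]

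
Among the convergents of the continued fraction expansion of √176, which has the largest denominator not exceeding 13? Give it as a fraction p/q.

√176 = [13; 3, 1, 3, 26, …] (period length 4).
Convergents:
  p_0/q_0 = 13/1
  p_1/q_1 = 40/3
  p_2/q_2 = 53/4
  p_3/q_3 = 199/15
q_2 = 4 ≤ 13 < 15 = q_3, so the answer is 53/4.

53/4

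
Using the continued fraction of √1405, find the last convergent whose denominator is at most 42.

1087/29

√1405 = [37; 2, 14, 2, 74, …] (period length 4).
Convergents:
  p_0/q_0 = 37/1
  p_1/q_1 = 75/2
  p_2/q_2 = 1087/29
  p_3/q_3 = 2249/60
q_2 = 29 ≤ 42 < 60 = q_3, so the answer is 1087/29.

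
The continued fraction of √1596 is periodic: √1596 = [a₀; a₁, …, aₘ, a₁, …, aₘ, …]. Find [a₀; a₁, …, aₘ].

a₀ = ⌊√1596⌋ = 39.

[39; 1, 18, 1, 78]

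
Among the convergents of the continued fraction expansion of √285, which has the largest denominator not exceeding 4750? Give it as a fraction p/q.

√285 = [16; 1, 7, 2, 7, 1, 32, …] (period length 6).
Convergents:
  p_0/q_0 = 16/1
  p_1/q_1 = 17/1
  p_2/q_2 = 135/8
  p_3/q_3 = 287/17
  p_4/q_4 = 2144/127
  p_5/q_5 = 2431/144
  p_6/q_6 = 79936/4735
  p_7/q_7 = 82367/4879
q_6 = 4735 ≤ 4750 < 4879 = q_7, so the answer is 79936/4735.

79936/4735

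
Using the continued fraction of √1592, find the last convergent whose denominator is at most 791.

√1592 = [39; 1, 8, 1, 78, …] (period length 4).
Convergents:
  p_0/q_0 = 39/1
  p_1/q_1 = 40/1
  p_2/q_2 = 359/9
  p_3/q_3 = 399/10
  p_4/q_4 = 31481/789
  p_5/q_5 = 31880/799
q_4 = 789 ≤ 791 < 799 = q_5, so the answer is 31481/789.

31481/789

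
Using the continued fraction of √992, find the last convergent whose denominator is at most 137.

3937/125

√992 = [31; 2, 62, …] (period length 2).
Convergents:
  p_0/q_0 = 31/1
  p_1/q_1 = 63/2
  p_2/q_2 = 3937/125
  p_3/q_3 = 7937/252
q_2 = 125 ≤ 137 < 252 = q_3, so the answer is 3937/125.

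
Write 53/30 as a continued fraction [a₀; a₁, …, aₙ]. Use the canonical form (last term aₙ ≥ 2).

[1; 1, 3, 3, 2]

53 = 1*30 + 23
30 = 1*23 + 7
23 = 3*7 + 2
7 = 3*2 + 1
2 = 2*1 + 0  (stop)
So 53/30 = [1; 1, 3, 3, 2].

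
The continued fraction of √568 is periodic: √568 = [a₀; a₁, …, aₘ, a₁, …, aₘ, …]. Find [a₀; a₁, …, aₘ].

a₀ = ⌊√568⌋ = 23.
With m₀=0, d₀=1 and mₖ₊₁ = dₖaₖ − mₖ, dₖ₊₁ = (n − mₖ₊₁²)/dₖ, aₖ₊₁ = ⌊(a₀+mₖ₊₁)/dₖ₊₁⌋:
  k=1: m=23, d=39, a=1
  k=2: m=16, d=8, a=4
  k=3: m=16, d=39, a=1
  k=4: m=23, d=1, a=46
d=1 and a=2a₀=46 at k=4, so the next step gives (m, d) = (23, 39) again — its k=1 value — and the period has length 4.

[23; 1, 4, 1, 46]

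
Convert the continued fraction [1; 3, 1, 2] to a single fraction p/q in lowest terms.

14/11

Using pₖ = aₖpₖ₋₁ + pₖ₋₂ and qₖ = aₖqₖ₋₁ + qₖ₋₂:
  k=0: a=1, p=1, q=1
  k=1: a=3, p=4, q=3
  k=2: a=1, p=5, q=4
  k=3: a=2, p=14, q=11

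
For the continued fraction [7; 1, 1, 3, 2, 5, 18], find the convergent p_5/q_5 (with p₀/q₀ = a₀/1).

Using pₖ = aₖpₖ₋₁ + pₖ₋₂, qₖ = aₖqₖ₋₁ + qₖ₋₂ (with p₋₁=1, p₋₂=0, q₋₁=0, q₋₂=1):
  k=0: a=7, p=7, q=1
  k=1: a=1, p=8, q=1
  k=2: a=1, p=15, q=2
  k=3: a=3, p=53, q=7
  k=4: a=2, p=121, q=16
  k=5: a=5, p=658, q=87

658/87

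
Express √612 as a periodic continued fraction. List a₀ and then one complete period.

a₀ = ⌊√612⌋ = 24.
With m₀=0, d₀=1 and mₖ₊₁ = dₖaₖ − mₖ, dₖ₊₁ = (n − mₖ₊₁²)/dₖ, aₖ₊₁ = ⌊(a₀+mₖ₊₁)/dₖ₊₁⌋:
  k=1: m=24, d=36, a=1
  k=2: m=12, d=13, a=2
  k=3: m=14, d=32, a=1
  k=4: m=18, d=9, a=4
  k=5: m=18, d=32, a=1
  k=6: m=14, d=13, a=2
  k=7: m=12, d=36, a=1
  k=8: m=24, d=1, a=48
d=1 and a=2a₀=48 at k=8, so the next step gives (m, d) = (24, 36) again — its k=1 value — and the period has length 8.

[24; 1, 2, 1, 4, 1, 2, 1, 48]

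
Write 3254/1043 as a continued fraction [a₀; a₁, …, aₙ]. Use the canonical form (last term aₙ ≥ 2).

[3; 8, 2, 1, 9, 1, 3]

3254 = 3·1043 + 125
1043 = 8·125 + 43
125 = 2·43 + 39
43 = 1·39 + 4
39 = 9·4 + 3
4 = 1·3 + 1
3 = 3·1 + 0  (stop)
So 3254/1043 = [3; 8, 2, 1, 9, 1, 3].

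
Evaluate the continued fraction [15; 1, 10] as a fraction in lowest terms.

Using pₖ = aₖpₖ₋₁ + pₖ₋₂ and qₖ = aₖqₖ₋₁ + qₖ₋₂:
  k=0: a=15, p=15, q=1
  k=1: a=1, p=16, q=1
  k=2: a=10, p=175, q=11

175/11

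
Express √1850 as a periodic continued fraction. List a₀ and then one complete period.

[43; 86]

a₀ = ⌊√1850⌋ = 43.
With m₀=0, d₀=1 and mₖ₊₁ = dₖaₖ − mₖ, dₖ₊₁ = (n − mₖ₊₁²)/dₖ, aₖ₊₁ = ⌊(a₀+mₖ₊₁)/dₖ₊₁⌋:
  k=1: m=43, d=1, a=86
d=1 and a=2a₀=86 at k=1, so the next step gives (m, d) = (43, 1) again — its k=1 value — and the period has length 1.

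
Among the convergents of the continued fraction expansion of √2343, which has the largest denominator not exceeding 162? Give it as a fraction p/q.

√2343 = [48; 2, 2, 8, 2, 2, 96, …] (period length 6).
Convergents:
  p_0/q_0 = 48/1
  p_1/q_1 = 97/2
  p_2/q_2 = 242/5
  p_3/q_3 = 2033/42
  p_4/q_4 = 4308/89
  p_5/q_5 = 10649/220
q_4 = 89 ≤ 162 < 220 = q_5, so the answer is 4308/89.

4308/89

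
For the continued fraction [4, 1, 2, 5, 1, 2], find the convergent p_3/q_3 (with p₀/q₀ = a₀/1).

Using pₖ = aₖpₖ₋₁ + pₖ₋₂, qₖ = aₖqₖ₋₁ + qₖ₋₂ (with p₋₁=1, p₋₂=0, q₋₁=0, q₋₂=1):
  k=0: a=4, p=4, q=1
  k=1: a=1, p=5, q=1
  k=2: a=2, p=14, q=3
  k=3: a=5, p=75, q=16

75/16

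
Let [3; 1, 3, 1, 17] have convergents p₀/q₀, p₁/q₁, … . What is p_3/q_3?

Using pₖ = aₖpₖ₋₁ + pₖ₋₂, qₖ = aₖqₖ₋₁ + qₖ₋₂ (with p₋₁=1, p₋₂=0, q₋₁=0, q₋₂=1):
  k=0: a=3, p=3, q=1
  k=1: a=1, p=4, q=1
  k=2: a=3, p=15, q=4
  k=3: a=1, p=19, q=5

19/5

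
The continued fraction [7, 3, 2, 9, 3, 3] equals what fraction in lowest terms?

Fold from the inside: start with 3/1.
  3 + 1/3 = 10/3
  9 + 3/10 = 93/10
  2 + 10/93 = 196/93
  3 + 93/196 = 681/196
  7 + 196/681 = 4963/681

4963/681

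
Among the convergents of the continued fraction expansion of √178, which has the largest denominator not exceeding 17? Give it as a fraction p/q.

40/3

√178 = [13; 2, 1, 12, 1, 2, 26, …] (period length 6).
Convergents:
  p_0/q_0 = 13/1
  p_1/q_1 = 27/2
  p_2/q_2 = 40/3
  p_3/q_3 = 507/38
q_2 = 3 ≤ 17 < 38 = q_3, so the answer is 40/3.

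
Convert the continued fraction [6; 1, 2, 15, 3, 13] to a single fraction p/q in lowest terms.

Using pₖ = aₖpₖ₋₁ + pₖ₋₂ and qₖ = aₖqₖ₋₁ + qₖ₋₂:
  k=0: a=6, p=6, q=1
  k=1: a=1, p=7, q=1
  k=2: a=2, p=20, q=3
  k=3: a=15, p=307, q=46
  k=4: a=3, p=941, q=141
  k=5: a=13, p=12540, q=1879

12540/1879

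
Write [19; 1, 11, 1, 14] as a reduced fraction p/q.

3865/194

Fold from the inside: start with 14/1.
  1 + 1/14 = 15/14
  11 + 14/15 = 179/15
  1 + 15/179 = 194/179
  19 + 179/194 = 3865/194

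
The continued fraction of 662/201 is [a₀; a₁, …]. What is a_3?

2

662 = 3·201 + 59   →  a_0 = 3
201 = 3·59 + 24   →  a_1 = 3
59 = 2·24 + 11   →  a_2 = 2
24 = 2·11 + 2   →  a_3 = 2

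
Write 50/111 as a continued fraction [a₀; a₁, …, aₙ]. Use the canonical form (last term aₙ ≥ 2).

[0; 2, 4, 1, 1, 5]

50 = 0×111 + 50
111 = 2×50 + 11
50 = 4×11 + 6
11 = 1×6 + 5
6 = 1×5 + 1
5 = 5×1 + 0  (stop)
So 50/111 = [0; 2, 4, 1, 1, 5].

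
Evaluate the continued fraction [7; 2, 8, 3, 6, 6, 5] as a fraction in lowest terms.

Using pₖ = aₖpₖ₋₁ + pₖ₋₂ and qₖ = aₖqₖ₋₁ + qₖ₋₂:
  k=0: a=7, p=7, q=1
  k=1: a=2, p=15, q=2
  k=2: a=8, p=127, q=17
  k=3: a=3, p=396, q=53
  k=4: a=6, p=2503, q=335
  k=5: a=6, p=15414, q=2063
  k=6: a=5, p=79573, q=10650

79573/10650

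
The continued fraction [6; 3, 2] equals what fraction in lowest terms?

Fold from the inside: start with 2/1.
  3 + 1/2 = 7/2
  6 + 2/7 = 44/7

44/7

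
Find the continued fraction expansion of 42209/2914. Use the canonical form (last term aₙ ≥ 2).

42209 = 14×2914 + 1413
2914 = 2×1413 + 88
1413 = 16×88 + 5
88 = 17×5 + 3
5 = 1×3 + 2
3 = 1×2 + 1
2 = 2×1 + 0  (stop)
So 42209/2914 = [14; 2, 16, 17, 1, 1, 2].

[14; 2, 16, 17, 1, 1, 2]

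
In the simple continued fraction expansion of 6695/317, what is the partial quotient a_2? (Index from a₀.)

6695 = 21·317 + 38   →  a_0 = 21
317 = 8·38 + 13   →  a_1 = 8
38 = 2·13 + 12   →  a_2 = 2

2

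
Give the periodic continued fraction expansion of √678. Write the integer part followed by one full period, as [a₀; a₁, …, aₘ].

[26; 26, 52]

a₀ = ⌊√678⌋ = 26.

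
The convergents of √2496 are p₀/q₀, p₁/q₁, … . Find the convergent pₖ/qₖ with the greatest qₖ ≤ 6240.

√2496 = [49; 1, 23, 1, 98, …] (period length 4).
Convergents:
  p_0/q_0 = 49/1
  p_1/q_1 = 50/1
  p_2/q_2 = 1199/24
  p_3/q_3 = 1249/25
  p_4/q_4 = 123601/2474
  p_5/q_5 = 124850/2499
  p_6/q_6 = 2995151/59951
q_5 = 2499 ≤ 6240 < 59951 = q_6, so the answer is 124850/2499.

124850/2499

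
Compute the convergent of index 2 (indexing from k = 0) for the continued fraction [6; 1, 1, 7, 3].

Using pₖ = aₖpₖ₋₁ + pₖ₋₂, qₖ = aₖqₖ₋₁ + qₖ₋₂ (with p₋₁=1, p₋₂=0, q₋₁=0, q₋₂=1):
  k=0: a=6, p=6, q=1
  k=1: a=1, p=7, q=1
  k=2: a=1, p=13, q=2

13/2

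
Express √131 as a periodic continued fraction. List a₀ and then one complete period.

a₀ = ⌊√131⌋ = 11.
With m₀=0, d₀=1 and mₖ₊₁ = dₖaₖ − mₖ, dₖ₊₁ = (n − mₖ₊₁²)/dₖ, aₖ₊₁ = ⌊(a₀+mₖ₊₁)/dₖ₊₁⌋:
  k=1: m=11, d=10, a=2
  k=2: m=9, d=5, a=4
  k=3: m=11, d=2, a=11
  k=4: m=11, d=5, a=4
  k=5: m=9, d=10, a=2
  k=6: m=11, d=1, a=22
d=1 and a=2a₀=22 at k=6, so the next step gives (m, d) = (11, 10) again — its k=1 value — and the period has length 6.

[11; 2, 4, 11, 4, 2, 22]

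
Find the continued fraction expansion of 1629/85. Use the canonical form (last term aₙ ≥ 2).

[19; 6, 14]

1629 = 19×85 + 14
85 = 6×14 + 1
14 = 14×1 + 0  (stop)
So 1629/85 = [19; 6, 14].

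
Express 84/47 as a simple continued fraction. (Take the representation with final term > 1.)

84 = 1*47 + 37
47 = 1*37 + 10
37 = 3*10 + 7
10 = 1*7 + 3
7 = 2*3 + 1
3 = 3*1 + 0  (stop)
So 84/47 = [1; 1, 3, 1, 2, 3].

[1; 1, 3, 1, 2, 3]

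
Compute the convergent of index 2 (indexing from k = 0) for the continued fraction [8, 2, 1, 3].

25/3

Using pₖ = aₖpₖ₋₁ + pₖ₋₂, qₖ = aₖqₖ₋₁ + qₖ₋₂ (with p₋₁=1, p₋₂=0, q₋₁=0, q₋₂=1):
  k=0: a=8, p=8, q=1
  k=1: a=2, p=17, q=2
  k=2: a=1, p=25, q=3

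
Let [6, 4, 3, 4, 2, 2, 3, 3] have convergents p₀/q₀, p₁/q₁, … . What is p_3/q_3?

Using pₖ = aₖpₖ₋₁ + pₖ₋₂, qₖ = aₖqₖ₋₁ + qₖ₋₂ (with p₋₁=1, p₋₂=0, q₋₁=0, q₋₂=1):
  k=0: a=6, p=6, q=1
  k=1: a=4, p=25, q=4
  k=2: a=3, p=81, q=13
  k=3: a=4, p=349, q=56

349/56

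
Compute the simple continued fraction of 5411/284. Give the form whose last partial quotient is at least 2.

5411 = 19*284 + 15
284 = 18*15 + 14
15 = 1*14 + 1
14 = 14*1 + 0  (stop)
So 5411/284 = [19; 18, 1, 14].

[19; 18, 1, 14]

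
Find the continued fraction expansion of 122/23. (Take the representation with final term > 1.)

122 = 5·23 + 7
23 = 3·7 + 2
7 = 3·2 + 1
2 = 2·1 + 0  (stop)
So 122/23 = [5; 3, 3, 2].

[5; 3, 3, 2]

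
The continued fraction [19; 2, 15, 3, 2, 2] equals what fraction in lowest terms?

10463/537

Using pₖ = aₖpₖ₋₁ + pₖ₋₂ and qₖ = aₖqₖ₋₁ + qₖ₋₂:
  k=0: a=19, p=19, q=1
  k=1: a=2, p=39, q=2
  k=2: a=15, p=604, q=31
  k=3: a=3, p=1851, q=95
  k=4: a=2, p=4306, q=221
  k=5: a=2, p=10463, q=537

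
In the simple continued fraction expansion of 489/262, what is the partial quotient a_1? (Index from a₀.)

1

489 = 1·262 + 227   →  a_0 = 1
262 = 1·227 + 35   →  a_1 = 1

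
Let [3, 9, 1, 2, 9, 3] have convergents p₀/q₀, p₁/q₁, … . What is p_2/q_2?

Using pₖ = aₖpₖ₋₁ + pₖ₋₂, qₖ = aₖqₖ₋₁ + qₖ₋₂ (with p₋₁=1, p₋₂=0, q₋₁=0, q₋₂=1):
  k=0: a=3, p=3, q=1
  k=1: a=9, p=28, q=9
  k=2: a=1, p=31, q=10

31/10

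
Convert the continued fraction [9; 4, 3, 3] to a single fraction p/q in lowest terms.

Using pₖ = aₖpₖ₋₁ + pₖ₋₂ and qₖ = aₖqₖ₋₁ + qₖ₋₂:
  k=0: a=9, p=9, q=1
  k=1: a=4, p=37, q=4
  k=2: a=3, p=120, q=13
  k=3: a=3, p=397, q=43

397/43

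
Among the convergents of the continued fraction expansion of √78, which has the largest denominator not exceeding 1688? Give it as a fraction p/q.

5617/636

√78 = [8; 1, 4, 1, 16, …] (period length 4).
Convergents:
  p_0/q_0 = 8/1
  p_1/q_1 = 9/1
  p_2/q_2 = 44/5
  p_3/q_3 = 53/6
  p_4/q_4 = 892/101
  p_5/q_5 = 945/107
  p_6/q_6 = 4672/529
  p_7/q_7 = 5617/636
  p_8/q_8 = 94544/10705
q_7 = 636 ≤ 1688 < 10705 = q_8, so the answer is 5617/636.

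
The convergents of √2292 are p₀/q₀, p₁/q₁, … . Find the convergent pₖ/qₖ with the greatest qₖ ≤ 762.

36337/759

√2292 = [47; 1, 6, 1, 94, …] (period length 4).
Convergents:
  p_0/q_0 = 47/1
  p_1/q_1 = 48/1
  p_2/q_2 = 335/7
  p_3/q_3 = 383/8
  p_4/q_4 = 36337/759
  p_5/q_5 = 36720/767
q_4 = 759 ≤ 762 < 767 = q_5, so the answer is 36337/759.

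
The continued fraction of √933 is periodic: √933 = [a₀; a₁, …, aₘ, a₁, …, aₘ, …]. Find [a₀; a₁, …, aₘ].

[30; 1, 1, 5, 20, 5, 1, 1, 60]

a₀ = ⌊√933⌋ = 30.
With m₀=0, d₀=1 and mₖ₊₁ = dₖaₖ − mₖ, dₖ₊₁ = (n − mₖ₊₁²)/dₖ, aₖ₊₁ = ⌊(a₀+mₖ₊₁)/dₖ₊₁⌋:
  k=1: m=30, d=33, a=1
  k=2: m=3, d=28, a=1
  k=3: m=25, d=11, a=5
  k=4: m=30, d=3, a=20
  k=5: m=30, d=11, a=5
  k=6: m=25, d=28, a=1
  k=7: m=3, d=33, a=1
  k=8: m=30, d=1, a=60
d=1 and a=2a₀=60 at k=8, so the next step gives (m, d) = (30, 33) again — its k=1 value — and the period has length 8.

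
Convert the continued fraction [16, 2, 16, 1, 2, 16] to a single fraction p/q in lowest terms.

Fold from the inside: start with 16/1.
  2 + 1/16 = 33/16
  1 + 16/33 = 49/33
  16 + 33/49 = 817/49
  2 + 49/817 = 1683/817
  16 + 817/1683 = 27745/1683

27745/1683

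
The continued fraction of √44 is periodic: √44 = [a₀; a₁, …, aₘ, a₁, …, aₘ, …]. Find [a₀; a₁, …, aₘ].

[6; 1, 1, 1, 2, 1, 1, 1, 12]

a₀ = ⌊√44⌋ = 6.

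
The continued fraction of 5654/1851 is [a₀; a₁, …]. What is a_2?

5654 = 3·1851 + 101   →  a_0 = 3
1851 = 18·101 + 33   →  a_1 = 18
101 = 3·33 + 2   →  a_2 = 3

3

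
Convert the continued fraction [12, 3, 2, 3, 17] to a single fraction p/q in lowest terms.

5101/415

Fold from the inside: start with 17/1.
  3 + 1/17 = 52/17
  2 + 17/52 = 121/52
  3 + 52/121 = 415/121
  12 + 121/415 = 5101/415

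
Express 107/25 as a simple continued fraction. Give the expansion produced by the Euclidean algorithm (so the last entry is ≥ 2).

[4; 3, 1, 1, 3]

107 = 4×25 + 7
25 = 3×7 + 4
7 = 1×4 + 3
4 = 1×3 + 1
3 = 3×1 + 0  (stop)
So 107/25 = [4; 3, 1, 1, 3].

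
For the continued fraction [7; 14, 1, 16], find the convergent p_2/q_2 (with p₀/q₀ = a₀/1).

106/15

Using pₖ = aₖpₖ₋₁ + pₖ₋₂, qₖ = aₖqₖ₋₁ + qₖ₋₂ (with p₋₁=1, p₋₂=0, q₋₁=0, q₋₂=1):
  k=0: a=7, p=7, q=1
  k=1: a=14, p=99, q=14
  k=2: a=1, p=106, q=15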